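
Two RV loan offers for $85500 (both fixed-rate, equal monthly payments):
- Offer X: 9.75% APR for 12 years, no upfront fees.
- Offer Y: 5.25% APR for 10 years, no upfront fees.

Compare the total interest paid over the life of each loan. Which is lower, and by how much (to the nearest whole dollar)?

Offer X: monthly rate = 9.75%/12 = 0.0081250; payment = 85,500 × 0.0081250 / (1 − (1+0.0081250)^−144) = $1,009.48.
Total interest on Offer X = 144 × $1,009.48 − $85,500 = $59,865.12.
Offer Y: monthly rate = 5.25%/12 = 0.0043750; payment = 85,500 × 0.0043750 / (1 − (1+0.0043750)^−120) = $917.34.
Total interest on Offer Y = 120 × $917.34 − $85,500 = $24,580.80.
Offer Y is lower by $35,284.32.

Offer Y by $35,284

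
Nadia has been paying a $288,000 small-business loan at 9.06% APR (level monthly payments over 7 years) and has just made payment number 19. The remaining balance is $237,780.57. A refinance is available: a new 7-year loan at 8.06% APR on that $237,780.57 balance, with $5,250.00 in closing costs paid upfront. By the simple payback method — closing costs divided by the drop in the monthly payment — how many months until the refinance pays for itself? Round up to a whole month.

6 months

Current payment = 288,000 × 9.06%/12 / (1 − (1+0.0075500)^−84) = $4,642.43.
Refinanced payment = 237,780.57 × 0.0067167 / (1 − (1+0.0067167)^−84) = $3,713.21.
Monthly savings = $4,642.43 − $3,713.21 = $929.22.
Break-even = $5,250.00 / $929.22 = 5.65 → 6 months.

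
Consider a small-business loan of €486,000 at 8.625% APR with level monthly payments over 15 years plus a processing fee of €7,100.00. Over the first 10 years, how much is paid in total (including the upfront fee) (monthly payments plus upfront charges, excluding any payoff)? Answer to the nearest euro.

€585,681

Monthly rate = 8.625%/12 = 0.0071875; payment = 486,000 × 0.0071875 / (1 − (1+0.0071875)^−180) = €4,821.51.
Total outlay = 120 × €4,821.51 + €7,100.00 = €585,681.20.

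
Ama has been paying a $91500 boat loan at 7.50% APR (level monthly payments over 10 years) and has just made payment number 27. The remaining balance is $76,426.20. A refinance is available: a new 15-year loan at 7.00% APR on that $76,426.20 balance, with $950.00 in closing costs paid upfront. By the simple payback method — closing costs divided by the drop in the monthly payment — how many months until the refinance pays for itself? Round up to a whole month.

3 months

Current payment = 91,500 × 7.5%/12 / (1 − (1+0.0062500)^−120) = $1,086.12.
Refinanced payment = 76,426.20 × 0.0058333 / (1 − (1+0.0058333)^−180) = $686.94.
Monthly savings = $1,086.12 − $686.94 = $399.18.
Break-even = $950.00 / $399.18 = 2.38 → 3 months.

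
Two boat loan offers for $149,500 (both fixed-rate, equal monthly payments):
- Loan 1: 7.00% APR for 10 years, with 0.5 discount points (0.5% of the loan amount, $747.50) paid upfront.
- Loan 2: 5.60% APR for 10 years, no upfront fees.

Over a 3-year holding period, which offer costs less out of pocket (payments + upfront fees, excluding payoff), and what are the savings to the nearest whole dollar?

Loan 1: monthly rate = 7%/12 = 0.0058333; payment = 149,500 × 0.0058333 / (1 − (1+0.0058333)^−120) = $1,735.82.
Loan 2: at 5.60% the monthly rate is 0.0046667, so the payment is 149,500 × 0.0046667 / (1 − 1.0046667^−120) = $1,629.89.
Over 36 months: Loan 1 costs 36 × $1,735.82 + $747.50 = $63,237.02; Loan 2 costs 36 × $1,629.89 = $58,676.04.
Loan 2 is cheaper by $63,237.02 − $58,676.04 = $4,560.98.

Loan 2 by $4,561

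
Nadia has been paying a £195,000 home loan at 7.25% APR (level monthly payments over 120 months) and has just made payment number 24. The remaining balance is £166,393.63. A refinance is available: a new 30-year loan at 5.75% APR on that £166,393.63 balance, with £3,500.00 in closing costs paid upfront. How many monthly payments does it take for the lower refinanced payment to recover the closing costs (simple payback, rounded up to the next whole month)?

Current payment = 195,000 × 7.25%/12 / (1 − (1+0.0060417)^−120) = £2,289.32.
Refinanced payment = 166,393.63 × 0.0047917 / (1 − (1+0.0047917)^−360) = £971.03.
Monthly savings = £2,289.32 − £971.03 = £1,318.29.
Break-even = £3,500.00 / £1,318.29 = 2.65 → 3 months.

3 months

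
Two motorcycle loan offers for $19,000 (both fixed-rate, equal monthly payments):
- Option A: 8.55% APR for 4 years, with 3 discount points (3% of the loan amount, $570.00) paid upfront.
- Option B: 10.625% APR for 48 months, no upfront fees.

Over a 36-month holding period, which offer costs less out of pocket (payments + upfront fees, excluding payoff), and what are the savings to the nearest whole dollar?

Option A: at 8.55% the monthly rate is 0.0071250, so the payment is 19,000 × 0.0071250 / (1 − 1.0071250^−48) = $468.77.
Option B: monthly rate = 10.625%/12 = 0.0088542; payment = 19,000 × 0.0088542 / (1 − (1+0.0088542)^−48) = $487.61.
Over 36 months: Option A costs 36 × $468.77 + $570.00 = $17,445.72; Option B costs 36 × $487.61 = $17,553.96.
Option A is cheaper by $17,553.96 − $17,445.72 = $108.24.

Option A by $108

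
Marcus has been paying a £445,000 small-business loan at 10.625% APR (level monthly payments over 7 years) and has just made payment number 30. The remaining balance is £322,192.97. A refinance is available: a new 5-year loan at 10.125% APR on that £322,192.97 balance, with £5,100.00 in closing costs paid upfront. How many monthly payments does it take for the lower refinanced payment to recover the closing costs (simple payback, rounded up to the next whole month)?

8 months

Current payment = 445,000 × 10.625%/12 / (1 − (1+0.0088542)^−84) = £7,532.03.
Refinanced payment = 322,192.97 × 0.0084375 / (1 − (1+0.0084375)^−60) = £6,865.48.
Monthly savings = £7,532.03 − £6,865.48 = £666.55.
Break-even = £5,100.00 / £666.55 = 7.65 → 8 months.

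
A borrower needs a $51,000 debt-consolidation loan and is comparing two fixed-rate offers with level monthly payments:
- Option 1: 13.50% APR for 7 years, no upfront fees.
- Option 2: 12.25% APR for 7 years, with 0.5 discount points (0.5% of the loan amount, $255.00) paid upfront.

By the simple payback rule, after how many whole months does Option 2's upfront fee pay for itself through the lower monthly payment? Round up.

8 months

Option 1: monthly rate = 13.5%/12 = 0.0112500; payment = 51,000 × 0.0112500 / (1 − (1+0.0112500)^−84) = $941.71.
Option 2: at 12.25% the monthly rate is 0.0102083, so the payment is 51,000 × 0.0102083 / (1 − 1.0102083^−84) = $907.12.
Monthly savings = $941.71 − $907.12 = $34.59.
Break-even = $255.00 / $34.59 = 7.37 → 8 months.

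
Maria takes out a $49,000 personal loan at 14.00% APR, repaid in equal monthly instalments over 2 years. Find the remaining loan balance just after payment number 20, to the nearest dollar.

$9,142

With monthly rate i = 14%/12 = 0.0116667, the balance after k of n payments is P · [(1+i)^n − (1+i)^k] / [(1+i)^n − 1].
(1+0.0116667)^24 = 1.32098710 and (1+0.0116667)^20 = 1.26109793, so the balance is 49,000 × (1.32098710 − 1.26109793) / (1.32098710 − 1) = $9,142.33.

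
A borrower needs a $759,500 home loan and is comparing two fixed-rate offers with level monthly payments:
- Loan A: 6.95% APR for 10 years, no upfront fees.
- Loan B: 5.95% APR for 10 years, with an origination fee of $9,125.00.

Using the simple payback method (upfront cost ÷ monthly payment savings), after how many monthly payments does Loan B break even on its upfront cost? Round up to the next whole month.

Loan A: monthly rate = 6.95%/12 = 0.0057917; payment = 759,500 × 0.0057917 / (1 − (1+0.0057917)^−120) = $8,798.88.
Loan B: at 5.95% the monthly rate is 0.0049583, so the payment is 759,500 × 0.0049583 / (1 − 1.0049583^−120) = $8,412.95.
Monthly savings = $8,798.88 − $8,412.95 = $385.93.
Break-even = $9,125.00 / $385.93 = 23.64 → 24 months.

24 months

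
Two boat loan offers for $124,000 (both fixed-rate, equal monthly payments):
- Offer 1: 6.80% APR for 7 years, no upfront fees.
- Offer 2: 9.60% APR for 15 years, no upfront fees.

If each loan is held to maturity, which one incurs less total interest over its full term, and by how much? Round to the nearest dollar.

Offer 1: monthly rate = 6.8%/12 = 0.0056667; payment = 124,000 × 0.0056667 / (1 − (1+0.0056667)^−84) = $1,859.39.
Total interest on Offer 1 = 84 × $1,859.39 − $124,000 = $32,188.76.
Offer 2: monthly rate = 9.6%/12 = 0.0080000; payment = 124,000 × 0.0080000 / (1 − (1+0.0080000)^−180) = $1,302.33.
Total interest on Offer 2 = 180 × $1,302.33 − $124,000 = $110,419.40.
Offer 1 is lower by $78,230.64.

Offer 1 by $78,231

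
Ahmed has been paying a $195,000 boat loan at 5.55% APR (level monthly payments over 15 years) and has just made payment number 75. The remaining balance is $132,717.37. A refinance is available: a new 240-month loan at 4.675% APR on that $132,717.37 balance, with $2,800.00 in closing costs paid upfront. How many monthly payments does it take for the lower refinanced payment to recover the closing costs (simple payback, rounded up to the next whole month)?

4 months

Current payment = 195,000 × 5.55%/12 / (1 − (1+0.0046250)^−180) = $1,598.49.
Refinanced payment = 132,717.37 × 0.0038958 / (1 − (1+0.0038958)^−240) = $852.22.
Monthly savings = $1,598.49 − $852.22 = $746.27.
Break-even = $2,800.00 / $746.27 = 3.75 → 4 months.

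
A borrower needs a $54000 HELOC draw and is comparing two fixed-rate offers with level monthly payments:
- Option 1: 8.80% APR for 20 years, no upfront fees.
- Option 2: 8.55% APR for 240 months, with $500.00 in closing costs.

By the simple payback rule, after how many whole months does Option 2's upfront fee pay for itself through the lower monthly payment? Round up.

Option 1: at 8.80% the monthly rate is 0.0073333, so the payment is 54,000 × 0.0073333 / (1 − 1.0073333^−240) = $478.93.
Option 2: at 8.55% the monthly rate is 0.0071250, so the payment is 54,000 × 0.0071250 / (1 − 1.0071250^−240) = $470.33.
Monthly savings = $478.93 − $470.33 = $8.60.
Break-even = $500.00 / $8.60 = 58.14 → 59 months.

59 months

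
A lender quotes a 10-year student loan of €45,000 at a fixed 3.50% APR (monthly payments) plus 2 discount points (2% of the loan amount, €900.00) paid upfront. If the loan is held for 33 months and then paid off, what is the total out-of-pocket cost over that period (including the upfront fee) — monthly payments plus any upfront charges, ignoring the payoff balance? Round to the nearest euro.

At 3.50% the monthly rate is 0.0029167, so the payment is 45,000 × 0.0029167 / (1 − 1.0029167^−120) = €444.99.
Total outlay = 33 × €444.99 + €900.00 = €15,584.67.

€15,585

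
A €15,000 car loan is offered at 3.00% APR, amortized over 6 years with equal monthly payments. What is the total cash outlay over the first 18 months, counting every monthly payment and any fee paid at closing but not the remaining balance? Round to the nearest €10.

Monthly rate = 3%/12 = 0.0025000; payment = 15,000 × 0.0025000 / (1 − (1+0.0025000)^−72) = €227.91.
Total outlay = 18 × €227.91 = €4,102.38.

€4,100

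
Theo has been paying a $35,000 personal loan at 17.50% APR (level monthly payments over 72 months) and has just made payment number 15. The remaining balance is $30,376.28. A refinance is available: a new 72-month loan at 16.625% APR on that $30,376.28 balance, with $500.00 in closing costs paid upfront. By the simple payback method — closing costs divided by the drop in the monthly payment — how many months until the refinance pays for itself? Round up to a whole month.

Current payment = 35,000 × 17.5%/12 / (1 − (1+0.0145833)^−72) = $788.41.
Refinanced payment = 30,376.28 × 0.0138542 / (1 − (1+0.0138542)^−72) = $669.41.
Monthly savings = $788.41 − $669.41 = $119.00.
Break-even = $500.00 / $119.00 = 4.20 → 5 months.

5 months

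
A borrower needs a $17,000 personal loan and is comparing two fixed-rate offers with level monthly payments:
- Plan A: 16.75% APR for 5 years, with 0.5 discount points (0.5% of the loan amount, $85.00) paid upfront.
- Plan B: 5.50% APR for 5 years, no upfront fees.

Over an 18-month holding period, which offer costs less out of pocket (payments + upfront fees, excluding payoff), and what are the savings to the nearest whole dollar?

Plan B by $1,804

Plan A: monthly rate = 16.75%/12 = 0.0139583; payment = 17,000 × 0.0139583 / (1 − (1+0.0139583)^−60) = $420.21.
Plan B: monthly rate = 5.5%/12 = 0.0045833; payment = 17,000 × 0.0045833 / (1 − (1+0.0045833)^−60) = $324.72.
Over 18 months: Plan A costs 18 × $420.21 + $85.00 = $7,648.78; Plan B costs 18 × $324.72 = $5,844.96.
Plan B is cheaper by $7,648.78 − $5,844.96 = $1,803.82.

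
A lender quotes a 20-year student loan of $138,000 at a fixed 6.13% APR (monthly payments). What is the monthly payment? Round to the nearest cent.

$999.05

At 6.13% the monthly rate is 0.0051083, so the payment is 138,000 × 0.0051083 / (1 − 1.0051083^−240) = $999.05.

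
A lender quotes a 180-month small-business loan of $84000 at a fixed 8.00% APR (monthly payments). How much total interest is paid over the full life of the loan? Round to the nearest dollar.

$60,495

Monthly rate = 8%/12 = 0.0066667; payment = 84,000 × 0.0066667 / (1 − (1+0.0066667)^−180) = $802.75.
Total paid = 180 × $802.75 = $144,495.00; interest = $144,495.00 − $84,000 = $60,495.00.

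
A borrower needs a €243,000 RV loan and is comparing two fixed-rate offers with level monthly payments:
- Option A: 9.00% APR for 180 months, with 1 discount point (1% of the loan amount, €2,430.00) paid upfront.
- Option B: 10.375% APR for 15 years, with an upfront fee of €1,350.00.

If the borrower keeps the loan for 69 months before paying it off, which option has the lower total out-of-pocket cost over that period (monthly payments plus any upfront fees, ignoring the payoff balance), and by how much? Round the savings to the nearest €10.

Option A: at 9.00% the monthly rate is 0.0075000, so the payment is 243,000 × 0.0075000 / (1 − 1.0075000^−180) = €2,464.67.
Option B: at 10.375% the monthly rate is 0.0086458, so the payment is 243,000 × 0.0086458 / (1 − 1.0086458^−180) = €2,667.32.
Over 69 months: Option A costs 69 × €2,464.67 + €2,430.00 = €172,492.23; Option B costs 69 × €2,667.32 + €1,350.00 = €185,395.08.
Option A is cheaper by €185,395.08 − €172,492.23 = €12,902.85.

Option A by €12,900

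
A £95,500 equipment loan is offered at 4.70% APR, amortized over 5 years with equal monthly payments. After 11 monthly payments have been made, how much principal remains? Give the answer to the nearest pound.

With monthly rate i = 4.7%/12 = 0.0039167, the balance after k of n payments is P · [(1+i)^n − (1+i)^k] / [(1+i)^n − 1].
(1+0.0039167)^60 = 1.26432830 and (1+0.0039167)^11 = 1.04393704, so the balance is 95,500 × (1.26432830 − 1.04393704) / (1.26432830 − 1) = £79,625.85.

£79,626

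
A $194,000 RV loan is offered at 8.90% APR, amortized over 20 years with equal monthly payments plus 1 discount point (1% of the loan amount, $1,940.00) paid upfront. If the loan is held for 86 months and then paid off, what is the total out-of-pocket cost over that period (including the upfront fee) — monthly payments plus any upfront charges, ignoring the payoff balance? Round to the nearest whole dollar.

$150,979

At 8.90% the monthly rate is 0.0074167, so the payment is 194,000 × 0.0074167 / (1 − 1.0074167^−240) = $1,733.01.
Total outlay = 86 × $1,733.01 + $1,940.00 = $150,978.86.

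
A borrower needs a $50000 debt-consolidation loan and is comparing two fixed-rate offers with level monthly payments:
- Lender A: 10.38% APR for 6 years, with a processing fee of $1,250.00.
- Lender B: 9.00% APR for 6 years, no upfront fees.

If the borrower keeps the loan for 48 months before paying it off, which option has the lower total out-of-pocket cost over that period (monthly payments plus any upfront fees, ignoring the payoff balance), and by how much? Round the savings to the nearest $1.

Lender B by $2,912

Lender A: monthly rate = 10.38%/12 = 0.0086500; payment = 50,000 × 0.0086500 / (1 − (1+0.0086500)^−72) = $935.90.
Lender B: at 9.00% the monthly rate is 0.0075000, so the payment is 50,000 × 0.0075000 / (1 − 1.0075000^−72) = $901.28.
Over 48 months: Lender A costs 48 × $935.90 + $1,250.00 = $46,173.20; Lender B costs 48 × $901.28 = $43,261.44.
Lender B is cheaper by $46,173.20 − $43,261.44 = $2,911.76.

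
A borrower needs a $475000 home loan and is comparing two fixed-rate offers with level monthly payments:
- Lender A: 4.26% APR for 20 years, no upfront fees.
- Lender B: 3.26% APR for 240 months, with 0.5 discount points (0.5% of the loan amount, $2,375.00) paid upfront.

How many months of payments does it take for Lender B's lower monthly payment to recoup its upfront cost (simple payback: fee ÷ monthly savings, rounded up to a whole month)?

Lender A: monthly rate = 4.26%/12 = 0.0035500; payment = 475,000 × 0.0035500 / (1 − (1+0.0035500)^−240) = $2,943.90.
Lender B: monthly rate = 3.26%/12 = 0.0027167; payment = 475,000 × 0.0027167 / (1 − (1+0.0027167)^−240) = $2,696.59.
Monthly savings = $2,943.90 − $2,696.59 = $247.31.
Break-even = $2,375.00 / $247.31 = 9.60 → 10 months.

10 months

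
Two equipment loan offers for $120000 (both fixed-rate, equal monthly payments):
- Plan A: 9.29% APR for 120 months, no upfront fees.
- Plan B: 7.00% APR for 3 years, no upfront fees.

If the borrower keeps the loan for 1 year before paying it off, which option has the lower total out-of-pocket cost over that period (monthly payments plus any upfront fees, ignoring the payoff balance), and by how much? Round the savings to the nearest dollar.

Plan A by $25,995

Plan A: at 9.29% the monthly rate is 0.0077417, so the payment is 120,000 × 0.0077417 / (1 − 1.0077417^−120) = $1,539.01.
Plan B: at 7.00% the monthly rate is 0.0058333, so the payment is 120,000 × 0.0058333 / (1 − 1.0058333^−36) = $3,705.25.
Over 12 months: Plan A costs 12 × $1,539.01 = $18,468.12; Plan B costs 12 × $3,705.25 = $44,463.00.
Plan A is cheaper by $44,463.00 − $18,468.12 = $25,994.88.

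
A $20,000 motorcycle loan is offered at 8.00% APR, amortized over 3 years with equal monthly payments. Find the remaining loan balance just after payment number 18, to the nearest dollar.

With monthly rate i = 8%/12 = 0.0066667, the balance after k of n payments is P · [(1+i)^n − (1+i)^k] / [(1+i)^n − 1].
(1+0.0066667)^36 = 1.27023705 and (1+0.0066667)^18 = 1.12704794, so the balance is 20,000 × (1.27023705 − 1.12704794) / (1.27023705 − 1) = $10,597.30.

$10,597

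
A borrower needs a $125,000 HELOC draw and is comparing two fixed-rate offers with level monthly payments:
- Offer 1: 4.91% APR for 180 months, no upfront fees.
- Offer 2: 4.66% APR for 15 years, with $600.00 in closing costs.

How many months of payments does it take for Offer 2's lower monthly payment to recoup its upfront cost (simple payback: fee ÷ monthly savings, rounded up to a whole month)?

38 months

Offer 1: at 4.91% the monthly rate is 0.0040917, so the payment is 125,000 × 0.0040917 / (1 − 1.0040917^−180) = $982.64.
Offer 2: at 4.66% the monthly rate is 0.0038833, so the payment is 125,000 × 0.0038833 / (1 − 1.0038833^−180) = $966.49.
Monthly savings = $982.64 − $966.49 = $16.15.
Break-even = $600.00 / $16.15 = 37.15 → 38 months.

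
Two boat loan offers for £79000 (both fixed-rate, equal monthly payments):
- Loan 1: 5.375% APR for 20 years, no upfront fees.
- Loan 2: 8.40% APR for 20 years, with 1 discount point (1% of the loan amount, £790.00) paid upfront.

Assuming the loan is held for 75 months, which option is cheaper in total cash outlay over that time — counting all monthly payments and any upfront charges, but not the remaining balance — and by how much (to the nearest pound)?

Loan 1: at 5.375% the monthly rate is 0.0044792, so the payment is 79,000 × 0.0044792 / (1 − 1.0044792^−240) = £537.87.
Loan 2: at 8.40% the monthly rate is 0.0070000, so the payment is 79,000 × 0.0070000 / (1 − 1.0070000^−240) = £680.59.
Over 75 months: Loan 1 costs 75 × £537.87 = £40,340.25; Loan 2 costs 75 × £680.59 + £790.00 = £51,834.25.
Loan 1 is cheaper by £51,834.25 − £40,340.25 = £11,494.00.

Loan 1 by £11,494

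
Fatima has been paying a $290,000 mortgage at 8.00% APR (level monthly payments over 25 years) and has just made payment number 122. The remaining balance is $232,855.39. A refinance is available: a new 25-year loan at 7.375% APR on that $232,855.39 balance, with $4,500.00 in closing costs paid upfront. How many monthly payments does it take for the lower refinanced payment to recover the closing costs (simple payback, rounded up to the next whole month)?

Current payment = 290,000 × 8%/12 / (1 − (1+0.0066667)^−300) = $2,238.27.
Refinanced payment = 232,855.39 × 0.0061458 / (1 − (1+0.0061458)^−300) = $1,701.89.
Monthly savings = $2,238.27 − $1,701.89 = $536.38.
Break-even = $4,500.00 / $536.38 = 8.39 → 9 months.

9 months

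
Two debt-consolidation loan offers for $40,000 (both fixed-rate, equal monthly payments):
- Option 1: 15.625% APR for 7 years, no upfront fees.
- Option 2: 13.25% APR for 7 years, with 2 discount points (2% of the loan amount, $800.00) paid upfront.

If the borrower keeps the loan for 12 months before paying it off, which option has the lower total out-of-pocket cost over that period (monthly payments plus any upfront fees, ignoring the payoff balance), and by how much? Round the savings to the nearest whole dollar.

Option 1: monthly rate = 15.625%/12 = 0.0130208; payment = 40,000 × 0.0130208 / (1 − (1+0.0130208)^−84) = $785.96.
Option 2: at 13.25% the monthly rate is 0.0110417, so the payment is 40,000 × 0.0110417 / (1 − 1.0110417^−84) = $733.13.
Over 12 months: Option 1 costs 12 × $785.96 = $9,431.52; Option 2 costs 12 × $733.13 + $800.00 = $9,597.56.
Option 1 is cheaper by $9,597.56 − $9,431.52 = $166.04.

Option 1 by $166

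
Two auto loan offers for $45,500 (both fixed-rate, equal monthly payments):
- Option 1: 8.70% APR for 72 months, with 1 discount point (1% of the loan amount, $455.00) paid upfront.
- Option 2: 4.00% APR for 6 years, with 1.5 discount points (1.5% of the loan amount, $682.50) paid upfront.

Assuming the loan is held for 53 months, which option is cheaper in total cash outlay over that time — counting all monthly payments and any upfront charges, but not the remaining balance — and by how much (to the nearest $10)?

Option 1: monthly rate = 8.7%/12 = 0.0072500; payment = 45,500 × 0.0072500 / (1 − (1+0.0072500)^−72) = $813.40.
Option 2: at 4.00% the monthly rate is 0.0033333, so the payment is 45,500 × 0.0033333 / (1 − 1.0033333^−72) = $711.86.
Over 53 months: Option 1 costs 53 × $813.40 + $455.00 = $43,565.20; Option 2 costs 53 × $711.86 + $682.50 = $38,411.08.
Option 2 is cheaper by $43,565.20 − $38,411.08 = $5,154.12.

Option 2 by $5,150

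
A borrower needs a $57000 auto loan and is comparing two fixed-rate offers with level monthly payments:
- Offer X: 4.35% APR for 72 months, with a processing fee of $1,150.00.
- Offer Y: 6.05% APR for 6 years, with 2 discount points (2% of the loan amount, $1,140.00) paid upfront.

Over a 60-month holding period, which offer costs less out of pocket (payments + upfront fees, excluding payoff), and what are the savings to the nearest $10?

Offer X by $2,700

Offer X: at 4.35% the monthly rate is 0.0036250, so the payment is 57,000 × 0.0036250 / (1 − 1.0036250^−72) = $900.89.
Offer Y: at 6.05% the monthly rate is 0.0050417, so the payment is 57,000 × 0.0050417 / (1 − 1.0050417^−72) = $946.00.
Over 60 months: Offer X costs 60 × $900.89 + $1,150.00 = $55,203.40; Offer Y costs 60 × $946.00 + $1,140.00 = $57,900.00.
Offer X is cheaper by $57,900.00 − $55,203.40 = $2,696.60.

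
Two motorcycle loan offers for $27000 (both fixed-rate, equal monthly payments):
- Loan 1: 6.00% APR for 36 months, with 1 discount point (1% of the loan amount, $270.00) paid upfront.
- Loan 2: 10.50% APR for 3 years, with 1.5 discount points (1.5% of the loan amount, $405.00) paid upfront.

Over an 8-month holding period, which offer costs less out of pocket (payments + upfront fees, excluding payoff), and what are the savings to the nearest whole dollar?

Loan 1: monthly rate = 6%/12 = 0.0050000; payment = 27,000 × 0.0050000 / (1 − (1+0.0050000)^−36) = $821.39.
Loan 2: at 10.50% the monthly rate is 0.0087500, so the payment is 27,000 × 0.0087500 / (1 − 1.0087500^−36) = $877.57.
Over 8 months: Loan 1 costs 8 × $821.39 + $270.00 = $6,841.12; Loan 2 costs 8 × $877.57 + $405.00 = $7,425.56.
Loan 1 is cheaper by $7,425.56 − $6,841.12 = $584.44.

Loan 1 by $584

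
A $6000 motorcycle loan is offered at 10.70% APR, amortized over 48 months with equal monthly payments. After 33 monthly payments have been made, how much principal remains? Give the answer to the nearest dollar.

$2,156

With monthly rate i = 10.7%/12 = 0.0089167, the balance after k of n payments is P · [(1+i)^n − (1+i)^k] / [(1+i)^n − 1].
(1+0.0089167)^48 = 1.53127864 and (1+0.0089167)^33 = 1.34037025, so the balance is 6,000 × (1.53127864 − 1.34037025) / (1.53127864 − 1) = $2,156.03.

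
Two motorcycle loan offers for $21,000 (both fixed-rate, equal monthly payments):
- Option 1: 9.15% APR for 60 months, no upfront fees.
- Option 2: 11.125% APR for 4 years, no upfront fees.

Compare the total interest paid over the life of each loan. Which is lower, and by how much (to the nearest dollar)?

Option 2 by $134

Option 1: monthly rate = 9.15%/12 = 0.0076250; payment = 21,000 × 0.0076250 / (1 − (1+0.0076250)^−60) = $437.46.
Total interest on Option 1 = 60 × $437.46 − $21,000 = $5,247.60.
Option 2: monthly rate = 11.125%/12 = 0.0092708; payment = 21,000 × 0.0092708 / (1 − (1+0.0092708)^−48) = $544.03.
Total interest on Option 2 = 48 × $544.03 − $21,000 = $5,113.44.
Option 2 is lower by $134.16.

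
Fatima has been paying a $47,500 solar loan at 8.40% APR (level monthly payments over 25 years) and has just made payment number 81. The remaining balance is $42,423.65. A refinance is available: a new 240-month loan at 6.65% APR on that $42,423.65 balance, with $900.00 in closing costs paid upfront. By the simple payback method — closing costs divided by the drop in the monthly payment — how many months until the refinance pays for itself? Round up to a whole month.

16 months

Current payment = 47,500 × 8.4%/12 / (1 − (1+0.0070000)^−300) = $379.29.
Refinanced payment = 42,423.65 × 0.0055417 / (1 − (1+0.0055417)^−240) = $320.06.
Monthly savings = $379.29 − $320.06 = $59.23.
Break-even = $900.00 / $59.23 = 15.20 → 16 months.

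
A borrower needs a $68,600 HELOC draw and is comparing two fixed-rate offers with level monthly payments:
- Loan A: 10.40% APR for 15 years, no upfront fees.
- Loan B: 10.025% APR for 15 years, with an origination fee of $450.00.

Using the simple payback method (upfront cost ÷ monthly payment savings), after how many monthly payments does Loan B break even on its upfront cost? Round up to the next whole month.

Loan A: monthly rate = 10.4%/12 = 0.0086667; payment = 68,600 × 0.0086667 / (1 − (1+0.0086667)^−180) = $754.06.
Loan B: at 10.025% the monthly rate is 0.0083542, so the payment is 68,600 × 0.0083542 / (1 − 1.0083542^−180) = $738.23.
Monthly savings = $754.06 − $738.23 = $15.83.
Break-even = $450.00 / $15.83 = 28.43 → 29 months.

29 months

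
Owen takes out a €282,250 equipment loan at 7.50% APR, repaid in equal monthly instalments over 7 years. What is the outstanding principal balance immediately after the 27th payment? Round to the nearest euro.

€207,059

With monthly rate i = 7.5%/12 = 0.0062500, the balance after k of n payments is P · [(1+i)^n − (1+i)^k] / [(1+i)^n − 1].
(1+0.0062500)^84 = 1.68769920 and (1+0.0062500)^27 = 1.18320262, so the balance is 282,250 × (1.68769920 − 1.18320262) / (1.68769920 − 1) = €207,058.78.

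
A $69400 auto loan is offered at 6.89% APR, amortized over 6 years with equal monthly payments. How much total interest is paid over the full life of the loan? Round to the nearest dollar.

At 6.89% the monthly rate is 0.0057417, so the payment is 69,400 × 0.0057417 / (1 − 1.0057417^−72) = $1,179.54.
Total paid = 72 × $1,179.54 = $84,926.88; interest = $84,926.88 − $69,400 = $15,526.88.

$15,527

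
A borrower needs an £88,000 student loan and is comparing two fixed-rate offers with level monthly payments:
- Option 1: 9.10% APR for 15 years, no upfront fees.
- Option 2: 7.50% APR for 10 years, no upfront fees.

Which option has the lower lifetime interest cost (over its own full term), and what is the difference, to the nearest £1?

Option 1: monthly rate = 9.1%/12 = 0.0075833; payment = 88,000 × 0.0075833 / (1 − (1+0.0075833)^−180) = £897.80.
Total interest on Option 1 = 180 × £897.80 − £88,000 = £73,604.00.
Option 2: at 7.50% the monthly rate is 0.0062500, so the payment is 88,000 × 0.0062500 / (1 − 1.0062500^−120) = £1,044.58.
Total interest on Option 2 = 120 × £1,044.58 − £88,000 = £37,349.60.
Option 2 is lower by £36,254.40.

Option 2 by £36,254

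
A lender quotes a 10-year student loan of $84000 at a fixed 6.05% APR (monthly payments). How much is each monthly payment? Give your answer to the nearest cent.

$934.68

Monthly rate = 6.05%/12 = 0.0050417; payment = 84,000 × 0.0050417 / (1 − (1+0.0050417)^−120) = $934.68.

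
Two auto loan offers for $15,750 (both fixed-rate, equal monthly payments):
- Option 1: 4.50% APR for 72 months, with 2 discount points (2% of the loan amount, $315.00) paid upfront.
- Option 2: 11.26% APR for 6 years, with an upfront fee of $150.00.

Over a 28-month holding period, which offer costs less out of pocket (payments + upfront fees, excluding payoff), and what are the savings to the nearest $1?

Option 1: monthly rate = 4.5%/12 = 0.0037500; payment = 15,750 × 0.0037500 / (1 − (1+0.0037500)^−72) = $250.02.
Option 2: monthly rate = 11.26%/12 = 0.0093833; payment = 15,750 × 0.0093833 / (1 − (1+0.0093833)^−72) = $301.89.
Over 28 months: Option 1 costs 28 × $250.02 + $315.00 = $7,315.56; Option 2 costs 28 × $301.89 + $150.00 = $8,602.92.
Option 1 is cheaper by $8,602.92 − $7,315.56 = $1,287.36.

Option 1 by $1,287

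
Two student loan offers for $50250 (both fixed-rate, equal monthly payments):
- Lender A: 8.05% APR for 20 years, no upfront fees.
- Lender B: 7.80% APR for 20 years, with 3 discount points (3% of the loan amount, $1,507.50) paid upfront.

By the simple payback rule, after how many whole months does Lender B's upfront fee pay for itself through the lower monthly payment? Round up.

194 months

Lender A: at 8.05% the monthly rate is 0.0067083, so the payment is 50,250 × 0.0067083 / (1 − 1.0067083^−240) = $421.88.
Lender B: monthly rate = 7.8%/12 = 0.0065000; payment = 50,250 × 0.0065000 / (1 − (1+0.0065000)^−240) = $414.08.
Monthly savings = $421.88 − $414.08 = $7.80.
Break-even = $1,507.50 / $7.80 = 193.27 → 194 months.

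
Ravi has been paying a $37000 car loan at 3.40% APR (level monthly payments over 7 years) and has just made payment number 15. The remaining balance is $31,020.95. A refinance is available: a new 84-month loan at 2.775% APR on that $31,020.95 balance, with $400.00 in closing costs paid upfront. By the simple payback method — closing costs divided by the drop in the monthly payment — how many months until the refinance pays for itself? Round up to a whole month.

Current payment = 37,000 × 3.4%/12 / (1 − (1+0.0028333)^−84) = $495.59.
Refinanced payment = 31,020.95 × 0.0023125 / (1 − (1+0.0023125)^−84) = $406.75.
Monthly savings = $495.59 − $406.75 = $88.84.
Break-even = $400.00 / $88.84 = 4.50 → 5 months.

5 months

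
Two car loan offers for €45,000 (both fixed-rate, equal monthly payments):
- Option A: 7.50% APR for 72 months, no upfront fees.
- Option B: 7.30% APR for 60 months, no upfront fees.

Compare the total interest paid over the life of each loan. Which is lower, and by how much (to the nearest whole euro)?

Option B by €2,174

Option A: monthly rate = 7.5%/12 = 0.0062500; payment = 45,000 × 0.0062500 / (1 − (1+0.0062500)^−72) = €778.06.
Total interest on Option A = 72 × €778.06 − €45,000 = €11,020.32.
Option B: monthly rate = 7.3%/12 = 0.0060833; payment = 45,000 × 0.0060833 / (1 − (1+0.0060833)^−60) = €897.44.
Total interest on Option B = 60 × €897.44 − €45,000 = €8,846.40.
Option B is lower by €2,173.92.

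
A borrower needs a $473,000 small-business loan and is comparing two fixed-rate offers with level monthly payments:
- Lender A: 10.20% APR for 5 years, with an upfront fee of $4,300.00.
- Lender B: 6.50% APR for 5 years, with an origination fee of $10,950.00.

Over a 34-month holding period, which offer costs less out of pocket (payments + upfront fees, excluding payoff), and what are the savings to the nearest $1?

Lender A: at 10.20% the monthly rate is 0.0085000, so the payment is 473,000 × 0.0085000 / (1 − 1.0085000^−60) = $10,096.46.
Lender B: monthly rate = 6.5%/12 = 0.0054167; payment = 473,000 × 0.0054167 / (1 − (1+0.0054167)^−60) = $9,254.79.
Over 34 months: Lender A costs 34 × $10,096.46 + $4,300.00 = $347,579.64; Lender B costs 34 × $9,254.79 + $10,950.00 = $325,612.86.
Lender B is cheaper by $347,579.64 − $325,612.86 = $21,966.78.

Lender B by $21,967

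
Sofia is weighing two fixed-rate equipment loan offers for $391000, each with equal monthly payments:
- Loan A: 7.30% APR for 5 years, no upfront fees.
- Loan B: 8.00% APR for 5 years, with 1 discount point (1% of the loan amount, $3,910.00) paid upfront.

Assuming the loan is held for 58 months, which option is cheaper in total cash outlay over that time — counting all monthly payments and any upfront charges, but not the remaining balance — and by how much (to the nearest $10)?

Loan A: monthly rate = 7.3%/12 = 0.0060833; payment = 391,000 × 0.0060833 / (1 − (1+0.0060833)^−60) = $7,797.73.
Loan B: at 8.00% the monthly rate is 0.0066667, so the payment is 391,000 × 0.0066667 / (1 − 1.0066667^−60) = $7,928.07.
Over 58 months: Loan A costs 58 × $7,797.73 = $452,268.34; Loan B costs 58 × $7,928.07 + $3,910.00 = $463,738.06.
Loan A is cheaper by $463,738.06 − $452,268.34 = $11,469.72.

Loan A by $11,470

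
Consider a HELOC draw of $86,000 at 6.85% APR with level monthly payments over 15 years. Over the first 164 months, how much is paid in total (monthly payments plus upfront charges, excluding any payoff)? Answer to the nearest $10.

Monthly rate = 6.85%/12 = 0.0057083; payment = 86,000 × 0.0057083 / (1 − (1+0.0057083)^−180) = $765.80.
Total outlay = 164 × $765.80 = $125,591.20.

$125,590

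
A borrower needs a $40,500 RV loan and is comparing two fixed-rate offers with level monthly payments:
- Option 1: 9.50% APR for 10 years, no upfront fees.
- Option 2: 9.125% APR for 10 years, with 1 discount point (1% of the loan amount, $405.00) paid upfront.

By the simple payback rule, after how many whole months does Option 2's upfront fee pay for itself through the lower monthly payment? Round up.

Option 1: monthly rate = 9.5%/12 = 0.0079167; payment = 40,500 × 0.0079167 / (1 − (1+0.0079167)^−120) = $524.06.
Option 2: at 9.125% the monthly rate is 0.0076042, so the payment is 40,500 × 0.0076042 / (1 − 1.0076042^−120) = $515.78.
Monthly savings = $524.06 − $515.78 = $8.28.
Break-even = $405.00 / $8.28 = 48.91 → 49 months.

49 months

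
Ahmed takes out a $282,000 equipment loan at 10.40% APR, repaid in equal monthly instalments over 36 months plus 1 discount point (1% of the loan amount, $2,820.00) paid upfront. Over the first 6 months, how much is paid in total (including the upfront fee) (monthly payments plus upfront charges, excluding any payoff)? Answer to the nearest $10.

$57,730

At 10.40% the monthly rate is 0.0086667, so the payment is 282,000 × 0.0086667 / (1 − 1.0086667^−36) = $9,152.40.
Total outlay = 6 × $9,152.40 + $2,820.00 = $57,734.40.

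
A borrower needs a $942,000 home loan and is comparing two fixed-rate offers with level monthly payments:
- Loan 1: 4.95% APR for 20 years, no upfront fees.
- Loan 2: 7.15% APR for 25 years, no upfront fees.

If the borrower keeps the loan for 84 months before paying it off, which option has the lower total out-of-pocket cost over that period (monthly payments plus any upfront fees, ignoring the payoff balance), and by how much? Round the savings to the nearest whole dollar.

Loan 1: at 4.95% the monthly rate is 0.0041250, so the payment is 942,000 × 0.0041250 / (1 − 1.0041250^−240) = $6,190.79.
Loan 2: at 7.15% the monthly rate is 0.0059583, so the payment is 942,000 × 0.0059583 / (1 − 1.0059583^−300) = $6,748.27.
Over 84 months: Loan 1 costs 84 × $6,190.79 = $520,026.36; Loan 2 costs 84 × $6,748.27 = $566,854.68.
Loan 1 is cheaper by $566,854.68 − $520,026.36 = $46,828.32.

Loan 1 by $46,828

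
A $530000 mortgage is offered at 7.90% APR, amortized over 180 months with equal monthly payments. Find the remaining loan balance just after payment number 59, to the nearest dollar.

$419,032

With monthly rate i = 7.9%/12 = 0.0065833, the balance after k of n payments is P · [(1+i)^n − (1+i)^k] / [(1+i)^n − 1].
(1+0.0065833)^180 = 3.25800945 and (1+0.0065833)^59 = 1.47276813, so the balance is 530,000 × (3.25800945 − 1.47276813) / (3.25800945 − 1) = $419,031.86.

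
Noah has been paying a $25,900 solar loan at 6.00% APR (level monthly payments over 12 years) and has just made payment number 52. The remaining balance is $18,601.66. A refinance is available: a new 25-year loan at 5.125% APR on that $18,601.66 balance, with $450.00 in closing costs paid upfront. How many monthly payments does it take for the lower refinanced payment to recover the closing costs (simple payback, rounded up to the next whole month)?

Current payment = 25,900 × 6%/12 / (1 − (1+0.0050000)^−144) = $252.75.
Refinanced payment = 18,601.66 × 0.0042708 / (1 − (1+0.0042708)^−300) = $110.10.
Monthly savings = $252.75 − $110.10 = $142.65.
Break-even = $450.00 / $142.65 = 3.15 → 4 months.

4 months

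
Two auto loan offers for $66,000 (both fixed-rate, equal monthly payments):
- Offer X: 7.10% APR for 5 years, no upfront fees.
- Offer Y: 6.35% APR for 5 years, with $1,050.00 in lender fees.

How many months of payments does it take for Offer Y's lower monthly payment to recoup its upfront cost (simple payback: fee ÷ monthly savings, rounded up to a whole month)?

Offer X: at 7.10% the monthly rate is 0.0059167, so the payment is 66,000 × 0.0059167 / (1 − 1.0059167^−60) = $1,310.00.
Offer Y: monthly rate = 6.35%/12 = 0.0052917; payment = 66,000 × 0.0052917 / (1 − (1+0.0052917)^−60) = $1,286.73.
Monthly savings = $1,310.00 − $1,286.73 = $23.27.
Break-even = $1,050.00 / $23.27 = 45.12 → 46 months.

46 months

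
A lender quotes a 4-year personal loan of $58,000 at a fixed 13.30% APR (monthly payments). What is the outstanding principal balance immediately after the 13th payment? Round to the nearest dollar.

With monthly rate i = 13.3%/12 = 0.0110833, the balance after k of n payments is P · [(1+i)^n − (1+i)^k] / [(1+i)^n − 1].
(1+0.0110833)^48 = 1.69735887 and (1+0.0110833)^13 = 1.15406527, so the balance is 58,000 × (1.69735887 − 1.15406527) / (1.69735887 − 1) = $45,186.25.

$45,186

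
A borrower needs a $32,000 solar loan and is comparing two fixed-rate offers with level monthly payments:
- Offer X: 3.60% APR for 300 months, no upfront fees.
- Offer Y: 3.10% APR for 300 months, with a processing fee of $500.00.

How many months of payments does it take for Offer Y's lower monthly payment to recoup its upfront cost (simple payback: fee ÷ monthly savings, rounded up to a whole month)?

Offer X: at 3.60% the monthly rate is 0.0030000, so the payment is 32,000 × 0.0030000 / (1 − 1.0030000^−300) = $161.92.
Offer Y: monthly rate = 3.1%/12 = 0.0025833; payment = 32,000 × 0.0025833 / (1 − (1+0.0025833)^−300) = $153.42.
Monthly savings = $161.92 − $153.42 = $8.50.
Break-even = $500.00 / $8.50 = 58.82 → 59 months.

59 months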